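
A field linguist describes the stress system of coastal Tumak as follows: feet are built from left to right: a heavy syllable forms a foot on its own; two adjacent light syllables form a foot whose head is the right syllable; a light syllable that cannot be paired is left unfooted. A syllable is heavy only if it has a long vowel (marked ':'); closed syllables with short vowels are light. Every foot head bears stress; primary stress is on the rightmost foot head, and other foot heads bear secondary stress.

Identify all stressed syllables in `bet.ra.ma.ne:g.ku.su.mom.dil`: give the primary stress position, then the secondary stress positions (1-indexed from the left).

Weights: 1 bet L, 2 ra L, 3 ma L, 4 ne:g H, 5 ku L, 6 su L, 7 mom L, 8 dil L.
Parse left to right (heavy = foot alone; LL = one foot; stranded L unfooted): (bet.ˈra) ma (ˈne:g) (ku.ˈsu) (mom.ˈdil).
Foot heads: 2, 4, 6, 8.
Primary stress on the rightmost head = syllable 8.
Secondary stress on 2, 4, 6: bet.ˌra.ma.ˌne:g.ku.ˌsu.mom.ˈdil.

primary 8, secondary 2, 4, 6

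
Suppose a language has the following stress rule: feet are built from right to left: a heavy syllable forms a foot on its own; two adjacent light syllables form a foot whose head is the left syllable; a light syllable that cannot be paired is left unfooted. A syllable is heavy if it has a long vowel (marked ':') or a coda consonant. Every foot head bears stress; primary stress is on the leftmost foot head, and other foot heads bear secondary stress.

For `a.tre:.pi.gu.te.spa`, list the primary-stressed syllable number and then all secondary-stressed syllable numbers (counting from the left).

primary 2, secondary 3, 5

Weights: 1 a L, 2 tre: H, 3 pi L, 4 gu L, 5 te L, 6 spa L.
Parse right to left (heavy = foot alone; LL = one foot; stranded L unfooted): a (ˈtre:) (ˈpi.gu) (ˈte.spa).
Foot heads: 2, 3, 5.
Primary stress on the leftmost head = syllable 2.
Secondary stress on 3, 5: a.ˈtre:.ˌpi.gu.ˌte.spa.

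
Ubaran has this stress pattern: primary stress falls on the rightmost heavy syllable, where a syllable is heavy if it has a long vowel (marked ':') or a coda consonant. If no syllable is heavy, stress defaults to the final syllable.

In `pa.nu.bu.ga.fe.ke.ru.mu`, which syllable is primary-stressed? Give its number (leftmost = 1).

8

Weights: 1 pa L, 2 nu L, 3 bu L, 4 ga L, 5 fe L, 6 ke L, 7 ru L, 8 mu L.
No heavy syllable in the domain; default to the final syllable = syllable 8.
Primary stress: syllable 8 → pa.nu.bu.ga.fe.ke.ru.ˈmu.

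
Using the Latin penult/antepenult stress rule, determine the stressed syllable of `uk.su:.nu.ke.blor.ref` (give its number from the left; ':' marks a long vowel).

5

Classical Latin: stress the penult if heavy (long vowel or closed), else the antepenult.
Weights: 4 ke L, 5 blor H, 6 ref H.
The penult (syllable 5, blor) is heavy, so it takes stress.
Stress on syllable 5: uk.su:.nu.ke.ˈblor.ref.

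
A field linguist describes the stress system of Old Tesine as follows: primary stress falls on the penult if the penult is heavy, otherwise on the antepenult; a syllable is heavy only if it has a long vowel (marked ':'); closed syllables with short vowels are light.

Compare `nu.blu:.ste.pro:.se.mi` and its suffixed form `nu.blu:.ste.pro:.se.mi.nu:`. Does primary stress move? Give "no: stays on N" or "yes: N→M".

yes: 4→5

Base `nu.blu:.ste.pro:.se.mi` (6 syllables):
  Weights: 4 pro: H, 5 se L, 6 mi L.
  The penult (syllable 5, se) is light, so stress falls on the antepenult (syllable 4, pro:).
  → primary stress on syllable 4.
Suffixed `nu.blu:.ste.pro:.se.mi.nu:` (7 syllables):
  Weights: 5 se L, 6 mi L, 7 nu: H.
  The penult (syllable 6, mi) is light, so stress falls on the antepenult (syllable 5, se).
  → primary stress on syllable 5.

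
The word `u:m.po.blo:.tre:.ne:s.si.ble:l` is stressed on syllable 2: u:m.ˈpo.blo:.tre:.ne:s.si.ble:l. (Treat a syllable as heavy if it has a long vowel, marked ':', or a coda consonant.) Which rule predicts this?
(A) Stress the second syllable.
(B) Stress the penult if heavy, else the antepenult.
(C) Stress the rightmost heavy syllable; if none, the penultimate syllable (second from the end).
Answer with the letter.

A

Rule A → syllable 2 ✓.
Rule B → syllable 5 (observed: 2).
Rule C → syllable 7 (observed: 2).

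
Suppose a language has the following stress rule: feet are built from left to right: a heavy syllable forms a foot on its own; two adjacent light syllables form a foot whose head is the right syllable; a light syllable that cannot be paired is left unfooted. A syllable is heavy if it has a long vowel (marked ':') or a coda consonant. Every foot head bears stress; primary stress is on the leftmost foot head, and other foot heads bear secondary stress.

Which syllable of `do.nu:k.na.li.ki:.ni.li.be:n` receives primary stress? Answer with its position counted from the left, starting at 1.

2

Weights: 1 do L, 2 nu:k H, 3 na L, 4 li L, 5 ki: H, 6 ni L, 7 li L, 8 be:n H.
Parse left to right (heavy = foot alone; LL = one foot; stranded L unfooted): do (ˈnu:k) (na.ˈli) (ˈki:) (ni.ˈli) (ˈbe:n).
Foot heads: 2, 4, 5, 7, 8.
Primary stress on the leftmost head = syllable 2.
Primary stress: syllable 2 → do.ˈnu:k.na.li.ki:.ni.li.be:n.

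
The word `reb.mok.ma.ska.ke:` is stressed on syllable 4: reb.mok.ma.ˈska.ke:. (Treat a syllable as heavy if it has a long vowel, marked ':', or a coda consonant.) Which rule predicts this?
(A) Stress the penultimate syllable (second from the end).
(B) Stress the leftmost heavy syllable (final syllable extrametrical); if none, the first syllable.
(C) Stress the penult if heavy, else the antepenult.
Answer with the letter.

Rule A → syllable 4 ✓.
Rule B → syllable 1 (observed: 4).
Rule C → syllable 3 (observed: 4).

A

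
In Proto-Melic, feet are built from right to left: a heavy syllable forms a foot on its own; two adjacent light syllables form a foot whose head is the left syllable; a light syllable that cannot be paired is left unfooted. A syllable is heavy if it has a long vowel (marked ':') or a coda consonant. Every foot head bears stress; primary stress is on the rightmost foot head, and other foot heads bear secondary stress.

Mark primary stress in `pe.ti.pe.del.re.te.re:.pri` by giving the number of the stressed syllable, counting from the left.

7

Weights: 1 pe L, 2 ti L, 3 pe L, 4 del H, 5 re L, 6 te L, 7 re: H, 8 pri L.
Parse right to left (heavy = foot alone; LL = one foot; stranded L unfooted): pe (ˈti.pe) (ˈdel) (ˈre.te) (ˈre:) pri.
Foot heads: 2, 4, 5, 7.
Primary stress on the rightmost head = syllable 7.
Primary stress: syllable 7 → pe.ti.pe.del.re.te.ˈre:.pri.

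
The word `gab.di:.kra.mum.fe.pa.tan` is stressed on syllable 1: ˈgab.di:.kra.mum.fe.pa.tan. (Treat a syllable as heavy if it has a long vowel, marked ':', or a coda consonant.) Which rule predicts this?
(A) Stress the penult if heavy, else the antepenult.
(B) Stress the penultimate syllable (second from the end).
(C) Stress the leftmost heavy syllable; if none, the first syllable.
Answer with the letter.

C

Rule A → syllable 5 (observed: 1).
Rule B → syllable 6 (observed: 1).
Rule C → syllable 1 ✓.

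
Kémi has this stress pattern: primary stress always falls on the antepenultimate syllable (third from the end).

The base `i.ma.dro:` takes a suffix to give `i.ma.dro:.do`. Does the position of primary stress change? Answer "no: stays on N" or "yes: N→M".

Base `i.ma.dro:` (3 syllables):
  The word has 3 syllables; the antepenultimate syllable (third from the end) is syllable 1 (i).
  → primary stress on syllable 1.
Suffixed `i.ma.dro:.do` (4 syllables):
  The word has 4 syllables; the antepenultimate syllable (third from the end) is syllable 2 (ma).
  → primary stress on syllable 2.

yes: 1→2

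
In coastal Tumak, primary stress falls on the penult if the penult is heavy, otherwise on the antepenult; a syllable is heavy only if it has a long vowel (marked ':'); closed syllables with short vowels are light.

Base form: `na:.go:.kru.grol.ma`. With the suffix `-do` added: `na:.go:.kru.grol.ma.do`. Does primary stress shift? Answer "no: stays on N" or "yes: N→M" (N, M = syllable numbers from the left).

Base `na:.go:.kru.grol.ma` (5 syllables):
  Weights: 3 kru L, 4 grol L, 5 ma L.
  The penult (syllable 4, grol) is light, so stress falls on the antepenult (syllable 3, kru).
  → primary stress on syllable 3.
Suffixed `na:.go:.kru.grol.ma.do` (6 syllables):
  Weights: 4 grol L, 5 ma L, 6 do L.
  The penult (syllable 5, ma) is light, so stress falls on the antepenult (syllable 4, grol).
  → primary stress on syllable 4.

yes: 3→4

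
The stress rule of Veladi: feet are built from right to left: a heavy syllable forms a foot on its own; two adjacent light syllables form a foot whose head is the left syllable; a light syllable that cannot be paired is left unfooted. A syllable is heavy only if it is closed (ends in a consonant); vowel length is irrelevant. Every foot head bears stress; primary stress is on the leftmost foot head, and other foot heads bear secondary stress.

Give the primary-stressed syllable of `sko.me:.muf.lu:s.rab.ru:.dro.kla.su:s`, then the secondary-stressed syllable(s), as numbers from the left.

Weights: 1 sko L, 2 me: L, 3 muf H, 4 lu:s H, 5 rab H, 6 ru: L, 7 dro L, 8 kla L, 9 su:s H.
Parse right to left (heavy = foot alone; LL = one foot; stranded L unfooted): (ˈsko.me:) (ˈmuf) (ˈlu:s) (ˈrab) ru: (ˈdro.kla) (ˈsu:s).
Foot heads: 1, 3, 4, 5, 7, 9.
Primary stress on the leftmost head = syllable 1.
Secondary stress on 3, 4, 5, 7, 9: ˈsko.me:.ˌmuf.ˌlu:s.ˌrab.ru:.ˌdro.kla.ˌsu:s.

primary 1, secondary 3, 4, 5, 7, 9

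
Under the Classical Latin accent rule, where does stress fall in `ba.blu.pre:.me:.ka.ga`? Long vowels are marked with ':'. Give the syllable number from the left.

4

Classical Latin: stress the penult if heavy (long vowel or closed), else the antepenult.
Weights: 4 me: H, 5 ka L, 6 ga L.
The penult (syllable 5, ka) is light, so stress falls on the antepenult (syllable 4, me:).
Stress on syllable 4: ba.blu.pre:.ˈme:.ka.ga.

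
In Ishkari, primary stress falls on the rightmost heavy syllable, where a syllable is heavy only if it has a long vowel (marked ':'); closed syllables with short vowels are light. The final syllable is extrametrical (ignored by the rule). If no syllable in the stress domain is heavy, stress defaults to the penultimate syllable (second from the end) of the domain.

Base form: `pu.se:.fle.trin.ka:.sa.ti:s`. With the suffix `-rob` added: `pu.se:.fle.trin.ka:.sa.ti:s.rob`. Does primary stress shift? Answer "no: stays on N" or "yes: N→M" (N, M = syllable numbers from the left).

yes: 5→7

Base `pu.se:.fle.trin.ka:.sa.ti:s` (7 syllables):
  The final syllable (7, ti:s) is extrametrical; the stress domain is syllables 1–6.
  Weights: 1 pu L, 2 se: H, 3 fle L, 4 trin L, 5 ka: H, 6 sa L.
  Heavy syllables in the domain: 2, 5. The rightmost is syllable 5 (ka:).
  → primary stress on syllable 5.
Suffixed `pu.se:.fle.trin.ka:.sa.ti:s.rob` (8 syllables):
  The final syllable (8, rob) is extrametrical; the stress domain is syllables 1–7.
  Weights: 1 pu L, 2 se: H, 3 fle L, 4 trin L, 5 ka: H, 6 sa L, 7 ti:s H.
  Heavy syllables in the domain: 2, 5, 7. The rightmost is syllable 7 (ti:s).
  → primary stress on syllable 7.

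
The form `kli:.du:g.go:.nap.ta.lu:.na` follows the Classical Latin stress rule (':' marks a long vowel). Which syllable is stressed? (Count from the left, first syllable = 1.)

Classical Latin: stress the penult if heavy (long vowel or closed), else the antepenult.
Weights: 5 ta L, 6 lu: H, 7 na L.
The penult (syllable 6, lu:) is heavy, so it takes stress.
Stress on syllable 6: kli:.du:g.go:.nap.ta.ˈlu:.na.

6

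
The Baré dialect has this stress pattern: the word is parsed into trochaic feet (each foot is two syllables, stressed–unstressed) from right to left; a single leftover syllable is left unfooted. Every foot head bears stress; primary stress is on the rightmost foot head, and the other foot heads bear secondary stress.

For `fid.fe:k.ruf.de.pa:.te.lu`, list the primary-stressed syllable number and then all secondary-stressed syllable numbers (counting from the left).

Parse right to left into trochaic (ˈσσ) feet: fid (ˈfe:k.ruf) (ˈde.pa:) (ˈte.lu). Syllable 1 is left unfooted.
Foot heads (stressed positions): 2, 4, 6.
End Rule Rightmost: primary stress on the rightmost head = syllable 6.
Secondary stress on 2, 4: fid.ˌfe:k.ruf.ˌde.pa:.ˈte.lu.

primary 6, secondary 2, 4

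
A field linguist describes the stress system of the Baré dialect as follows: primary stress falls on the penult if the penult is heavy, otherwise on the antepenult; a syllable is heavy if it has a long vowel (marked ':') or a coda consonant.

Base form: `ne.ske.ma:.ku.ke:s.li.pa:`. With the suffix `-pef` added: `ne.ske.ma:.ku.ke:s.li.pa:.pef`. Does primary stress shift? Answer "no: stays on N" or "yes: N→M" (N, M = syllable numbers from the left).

Base `ne.ske.ma:.ku.ke:s.li.pa:` (7 syllables):
  Weights: 5 ke:s H, 6 li L, 7 pa: H.
  The penult (syllable 6, li) is light, so stress falls on the antepenult (syllable 5, ke:s).
  → primary stress on syllable 5.
Suffixed `ne.ske.ma:.ku.ke:s.li.pa:.pef` (8 syllables):
  Weights: 6 li L, 7 pa: H, 8 pef H.
  The penult (syllable 7, pa:) is heavy, so it takes stress.
  → primary stress on syllable 7.

yes: 5→7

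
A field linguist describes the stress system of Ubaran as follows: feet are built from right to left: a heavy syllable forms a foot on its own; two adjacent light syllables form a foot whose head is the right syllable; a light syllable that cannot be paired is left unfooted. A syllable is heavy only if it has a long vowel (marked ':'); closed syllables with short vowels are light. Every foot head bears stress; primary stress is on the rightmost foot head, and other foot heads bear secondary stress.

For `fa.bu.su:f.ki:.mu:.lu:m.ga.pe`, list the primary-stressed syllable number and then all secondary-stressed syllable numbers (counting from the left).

Weights: 1 fa L, 2 bu L, 3 su:f H, 4 ki: H, 5 mu: H, 6 lu:m H, 7 ga L, 8 pe L.
Parse right to left (heavy = foot alone; LL = one foot; stranded L unfooted): (fa.ˈbu) (ˈsu:f) (ˈki:) (ˈmu:) (ˈlu:m) (ga.ˈpe).
Foot heads: 2, 3, 4, 5, 6, 8.
Primary stress on the rightmost head = syllable 8.
Secondary stress on 2, 3, 4, 5, 6: fa.ˌbu.ˌsu:f.ˌki:.ˌmu:.ˌlu:m.ga.ˈpe.

primary 8, secondary 2, 3, 4, 5, 6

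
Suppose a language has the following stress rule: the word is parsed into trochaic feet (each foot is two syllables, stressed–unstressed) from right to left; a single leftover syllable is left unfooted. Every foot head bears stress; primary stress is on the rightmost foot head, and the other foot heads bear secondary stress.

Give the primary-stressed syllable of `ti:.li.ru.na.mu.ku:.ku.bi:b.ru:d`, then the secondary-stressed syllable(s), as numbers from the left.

primary 8, secondary 2, 4, 6

Parse right to left into trochaic (ˈσσ) feet: ti: (ˈli.ru) (ˈna.mu) (ˈku:.ku) (ˈbi:b.ru:d). Syllable 1 is left unfooted.
Foot heads (stressed positions): 2, 4, 6, 8.
End Rule Rightmost: primary stress on the rightmost head = syllable 8.
Secondary stress on 2, 4, 6: ti:.ˌli.ru.ˌna.mu.ˌku:.ku.ˈbi:b.ru:d.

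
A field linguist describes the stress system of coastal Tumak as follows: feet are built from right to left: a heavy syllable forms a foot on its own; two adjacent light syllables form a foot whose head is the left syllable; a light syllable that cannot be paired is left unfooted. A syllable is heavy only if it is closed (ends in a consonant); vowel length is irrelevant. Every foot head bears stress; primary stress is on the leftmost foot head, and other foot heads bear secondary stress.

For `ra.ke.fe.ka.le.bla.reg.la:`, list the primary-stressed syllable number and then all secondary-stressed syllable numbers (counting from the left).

primary 1, secondary 3, 5, 7

Weights: 1 ra L, 2 ke L, 3 fe L, 4 ka L, 5 le L, 6 bla L, 7 reg H, 8 la: L.
Parse right to left (heavy = foot alone; LL = one foot; stranded L unfooted): (ˈra.ke) (ˈfe.ka) (ˈle.bla) (ˈreg) la:.
Foot heads: 1, 3, 5, 7.
Primary stress on the leftmost head = syllable 1.
Secondary stress on 3, 5, 7: ˈra.ke.ˌfe.ka.ˌle.bla.ˌreg.la:.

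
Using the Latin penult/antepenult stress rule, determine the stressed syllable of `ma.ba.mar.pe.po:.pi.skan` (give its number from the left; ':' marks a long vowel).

Classical Latin: stress the penult if heavy (long vowel or closed), else the antepenult.
Weights: 5 po: H, 6 pi L, 7 skan H.
The penult (syllable 6, pi) is light, so stress falls on the antepenult (syllable 5, po:).
Stress on syllable 5: ma.ba.mar.pe.ˈpo:.pi.skan.

5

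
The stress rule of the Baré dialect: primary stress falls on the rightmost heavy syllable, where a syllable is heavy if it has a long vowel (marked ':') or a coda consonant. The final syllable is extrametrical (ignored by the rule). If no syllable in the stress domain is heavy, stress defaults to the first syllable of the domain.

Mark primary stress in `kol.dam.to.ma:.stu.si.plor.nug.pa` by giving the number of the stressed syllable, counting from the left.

8

The final syllable (9, pa) is extrametrical; the stress domain is syllables 1–8.
Weights: 1 kol H, 2 dam H, 3 to L, 4 ma: H, 5 stu L, 6 si L, 7 plor H, 8 nug H.
Heavy syllables in the domain: 1, 2, 4, 7, 8. The rightmost is syllable 8 (nug).
Primary stress: syllable 8 → kol.dam.to.ma:.stu.si.plor.ˈnug.pa.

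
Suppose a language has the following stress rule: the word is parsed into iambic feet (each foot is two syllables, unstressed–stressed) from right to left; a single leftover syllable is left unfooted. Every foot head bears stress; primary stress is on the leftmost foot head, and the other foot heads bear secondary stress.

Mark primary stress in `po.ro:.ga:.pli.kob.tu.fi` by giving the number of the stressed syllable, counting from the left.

Parse right to left into iambic (σˈσ) feet: po (ro:.ˈga:) (pli.ˈkob) (tu.ˈfi). Syllable 1 is left unfooted.
Foot heads (stressed positions): 3, 5, 7.
End Rule Leftmost: primary stress on the leftmost head = syllable 3.
Primary stress: syllable 3 → po.ro:.ˈga:.pli.kob.tu.fi.

3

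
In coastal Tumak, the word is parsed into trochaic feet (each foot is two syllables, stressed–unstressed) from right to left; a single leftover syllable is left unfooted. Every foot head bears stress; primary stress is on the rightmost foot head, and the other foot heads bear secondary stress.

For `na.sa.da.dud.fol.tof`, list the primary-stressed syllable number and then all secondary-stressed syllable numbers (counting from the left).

Parse right to left into trochaic (ˈσσ) feet: (ˈna.sa) (ˈda.dud) (ˈfol.tof).
Foot heads (stressed positions): 1, 3, 5.
End Rule Rightmost: primary stress on the rightmost head = syllable 5.
Secondary stress on 1, 3: ˌna.sa.ˌda.dud.ˈfol.tof.

primary 5, secondary 1, 3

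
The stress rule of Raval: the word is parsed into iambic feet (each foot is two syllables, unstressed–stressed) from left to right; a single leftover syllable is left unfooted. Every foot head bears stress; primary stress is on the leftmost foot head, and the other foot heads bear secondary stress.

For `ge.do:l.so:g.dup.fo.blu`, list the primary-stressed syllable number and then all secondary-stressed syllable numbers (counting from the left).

Parse left to right into iambic (σˈσ) feet: (ge.ˈdo:l) (so:g.ˈdup) (fo.ˈblu).
Foot heads (stressed positions): 2, 4, 6.
End Rule Leftmost: primary stress on the leftmost head = syllable 2.
Secondary stress on 4, 6: ge.ˈdo:l.so:g.ˌdup.fo.ˌblu.

primary 2, secondary 4, 6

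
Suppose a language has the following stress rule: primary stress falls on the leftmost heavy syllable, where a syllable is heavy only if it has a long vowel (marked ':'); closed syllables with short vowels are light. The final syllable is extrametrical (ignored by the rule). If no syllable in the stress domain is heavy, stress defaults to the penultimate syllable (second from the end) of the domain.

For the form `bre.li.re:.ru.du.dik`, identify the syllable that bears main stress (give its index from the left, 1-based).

The final syllable (6, dik) is extrametrical; the stress domain is syllables 1–5.
Weights: 1 bre L, 2 li L, 3 re: H, 4 ru L, 5 du L.
Heavy syllables in the domain: 3. The leftmost is syllable 3 (re:).
Primary stress: syllable 3 → bre.li.ˈre:.ru.du.dik.

3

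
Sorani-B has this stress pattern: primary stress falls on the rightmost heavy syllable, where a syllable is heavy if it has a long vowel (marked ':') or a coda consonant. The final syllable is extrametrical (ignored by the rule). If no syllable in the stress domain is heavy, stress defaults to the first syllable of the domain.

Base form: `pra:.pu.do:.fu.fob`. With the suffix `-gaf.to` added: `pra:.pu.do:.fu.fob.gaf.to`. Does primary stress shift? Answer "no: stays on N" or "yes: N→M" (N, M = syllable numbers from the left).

yes: 3→6

Base `pra:.pu.do:.fu.fob` (5 syllables):
  The final syllable (5, fob) is extrametrical; the stress domain is syllables 1–4.
  Weights: 1 pra: H, 2 pu L, 3 do: H, 4 fu L.
  Heavy syllables in the domain: 1, 3. The rightmost is syllable 3 (do:).
  → primary stress on syllable 3.
Suffixed `pra:.pu.do:.fu.fob.gaf.to` (7 syllables):
  The final syllable (7, to) is extrametrical; the stress domain is syllables 1–6.
  Weights: 1 pra: H, 2 pu L, 3 do: H, 4 fu L, 5 fob H, 6 gaf H.
  Heavy syllables in the domain: 1, 3, 5, 6. The rightmost is syllable 6 (gaf).
  → primary stress on syllable 6.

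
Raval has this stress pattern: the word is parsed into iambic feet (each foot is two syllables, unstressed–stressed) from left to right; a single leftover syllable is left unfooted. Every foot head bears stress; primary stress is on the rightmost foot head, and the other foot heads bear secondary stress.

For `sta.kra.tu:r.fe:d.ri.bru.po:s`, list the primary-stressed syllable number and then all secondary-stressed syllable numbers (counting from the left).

Parse left to right into iambic (σˈσ) feet: (sta.ˈkra) (tu:r.ˈfe:d) (ri.ˈbru) po:s. Syllable 7 is left unfooted.
Foot heads (stressed positions): 2, 4, 6.
End Rule Rightmost: primary stress on the rightmost head = syllable 6.
Secondary stress on 2, 4: sta.ˌkra.tu:r.ˌfe:d.ri.ˈbru.po:s.

primary 6, secondary 2, 4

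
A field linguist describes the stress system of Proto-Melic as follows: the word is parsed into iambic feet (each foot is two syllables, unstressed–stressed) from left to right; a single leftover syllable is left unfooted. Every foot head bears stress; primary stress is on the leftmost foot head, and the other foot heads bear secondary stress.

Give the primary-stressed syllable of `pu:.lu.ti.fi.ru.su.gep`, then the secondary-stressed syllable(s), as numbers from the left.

Parse left to right into iambic (σˈσ) feet: (pu:.ˈlu) (ti.ˈfi) (ru.ˈsu) gep. Syllable 7 is left unfooted.
Foot heads (stressed positions): 2, 4, 6.
End Rule Leftmost: primary stress on the leftmost head = syllable 2.
Secondary stress on 4, 6: pu:.ˈlu.ti.ˌfi.ru.ˌsu.gep.

primary 2, secondary 4, 6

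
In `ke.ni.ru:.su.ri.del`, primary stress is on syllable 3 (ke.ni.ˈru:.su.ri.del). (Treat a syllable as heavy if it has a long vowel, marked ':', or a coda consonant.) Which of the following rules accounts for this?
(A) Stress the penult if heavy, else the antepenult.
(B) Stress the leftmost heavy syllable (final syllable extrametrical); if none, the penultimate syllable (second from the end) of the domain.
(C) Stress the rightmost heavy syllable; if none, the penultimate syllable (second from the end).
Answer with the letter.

Rule A → syllable 4 (observed: 3).
Rule B → syllable 3 ✓.
Rule C → syllable 6 (observed: 3).

B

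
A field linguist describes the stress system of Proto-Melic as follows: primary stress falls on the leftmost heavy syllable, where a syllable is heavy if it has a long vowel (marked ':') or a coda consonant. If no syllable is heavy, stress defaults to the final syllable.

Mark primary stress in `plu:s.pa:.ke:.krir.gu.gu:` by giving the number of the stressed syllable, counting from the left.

Weights: 1 plu:s H, 2 pa: H, 3 ke: H, 4 krir H, 5 gu L, 6 gu: H.
Heavy syllables in the domain: 1, 2, 3, 4, 6. The leftmost is syllable 1 (plu:s).
Primary stress: syllable 1 → ˈplu:s.pa:.ke:.krir.gu.gu:.

1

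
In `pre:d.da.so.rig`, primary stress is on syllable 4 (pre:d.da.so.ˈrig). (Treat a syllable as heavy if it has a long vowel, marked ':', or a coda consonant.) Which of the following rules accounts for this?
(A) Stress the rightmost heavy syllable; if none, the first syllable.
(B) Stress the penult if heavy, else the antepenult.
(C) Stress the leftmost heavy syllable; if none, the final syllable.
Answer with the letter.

Rule A → syllable 4 ✓.
Rule B → syllable 2 (observed: 4).
Rule C → syllable 1 (observed: 4).

A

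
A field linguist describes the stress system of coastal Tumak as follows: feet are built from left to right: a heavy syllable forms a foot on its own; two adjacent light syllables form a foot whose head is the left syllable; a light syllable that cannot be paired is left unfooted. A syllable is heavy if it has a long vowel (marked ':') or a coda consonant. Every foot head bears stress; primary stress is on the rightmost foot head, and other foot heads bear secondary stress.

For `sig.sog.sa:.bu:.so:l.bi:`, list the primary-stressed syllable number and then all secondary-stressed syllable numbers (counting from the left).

Weights: 1 sig H, 2 sog H, 3 sa: H, 4 bu: H, 5 so:l H, 6 bi: H.
Parse left to right (heavy = foot alone; LL = one foot; stranded L unfooted): (ˈsig) (ˈsog) (ˈsa:) (ˈbu:) (ˈso:l) (ˈbi:).
Foot heads: 1, 2, 3, 4, 5, 6.
Primary stress on the rightmost head = syllable 6.
Secondary stress on 1, 2, 3, 4, 5: ˌsig.ˌsog.ˌsa:.ˌbu:.ˌso:l.ˈbi:.

primary 6, secondary 1, 2, 3, 4, 5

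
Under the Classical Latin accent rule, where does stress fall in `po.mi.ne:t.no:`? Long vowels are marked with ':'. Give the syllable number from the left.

3

Classical Latin: stress the penult if heavy (long vowel or closed), else the antepenult.
Weights: 2 mi L, 3 ne:t H, 4 no: H.
The penult (syllable 3, ne:t) is heavy, so it takes stress.
Stress on syllable 3: po.mi.ˈne:t.no:.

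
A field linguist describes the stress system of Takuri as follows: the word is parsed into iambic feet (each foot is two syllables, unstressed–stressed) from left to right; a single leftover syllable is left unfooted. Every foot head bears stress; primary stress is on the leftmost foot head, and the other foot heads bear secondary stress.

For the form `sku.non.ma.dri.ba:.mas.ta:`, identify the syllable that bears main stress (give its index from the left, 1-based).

2

Parse left to right into iambic (σˈσ) feet: (sku.ˈnon) (ma.ˈdri) (ba:.ˈmas) ta:. Syllable 7 is left unfooted.
Foot heads (stressed positions): 2, 4, 6.
End Rule Leftmost: primary stress on the leftmost head = syllable 2.
Primary stress: syllable 2 → sku.ˈnon.ma.dri.ba:.mas.ta:.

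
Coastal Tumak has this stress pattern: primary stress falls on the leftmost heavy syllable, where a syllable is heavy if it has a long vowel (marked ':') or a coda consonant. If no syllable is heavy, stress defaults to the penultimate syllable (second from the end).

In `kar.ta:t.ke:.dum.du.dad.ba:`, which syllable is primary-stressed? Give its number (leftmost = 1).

Weights: 1 kar H, 2 ta:t H, 3 ke: H, 4 dum H, 5 du L, 6 dad H, 7 ba: H.
Heavy syllables in the domain: 1, 2, 3, 4, 6, 7. The leftmost is syllable 1 (kar).
Primary stress: syllable 1 → ˈkar.ta:t.ke:.dum.du.dad.ba:.

1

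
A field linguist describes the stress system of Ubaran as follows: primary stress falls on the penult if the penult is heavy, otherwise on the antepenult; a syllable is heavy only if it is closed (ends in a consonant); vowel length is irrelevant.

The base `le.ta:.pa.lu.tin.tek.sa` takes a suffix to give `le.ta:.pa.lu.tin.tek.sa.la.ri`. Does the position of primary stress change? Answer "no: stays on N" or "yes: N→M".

yes: 6→7

Base `le.ta:.pa.lu.tin.tek.sa` (7 syllables):
  Weights: 5 tin H, 6 tek H, 7 sa L.
  The penult (syllable 6, tek) is heavy, so it takes stress.
  → primary stress on syllable 6.
Suffixed `le.ta:.pa.lu.tin.tek.sa.la.ri` (9 syllables):
  Weights: 7 sa L, 8 la L, 9 ri L.
  The penult (syllable 8, la) is light, so stress falls on the antepenult (syllable 7, sa).
  → primary stress on syllable 7.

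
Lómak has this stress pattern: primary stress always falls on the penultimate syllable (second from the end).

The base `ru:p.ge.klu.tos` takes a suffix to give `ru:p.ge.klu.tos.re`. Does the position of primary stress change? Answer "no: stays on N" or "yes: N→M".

yes: 3→4

Base `ru:p.ge.klu.tos` (4 syllables):
  The word has 4 syllables; the penultimate syllable (second from the end) is syllable 3 (klu).
  → primary stress on syllable 3.
Suffixed `ru:p.ge.klu.tos.re` (5 syllables):
  The word has 5 syllables; the penultimate syllable (second from the end) is syllable 4 (tos).
  → primary stress on syllable 4.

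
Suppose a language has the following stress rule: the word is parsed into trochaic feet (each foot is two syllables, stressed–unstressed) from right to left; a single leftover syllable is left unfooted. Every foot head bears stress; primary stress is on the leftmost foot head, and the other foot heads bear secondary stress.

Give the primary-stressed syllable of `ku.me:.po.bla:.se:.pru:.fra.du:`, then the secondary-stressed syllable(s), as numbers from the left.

primary 1, secondary 3, 5, 7

Parse right to left into trochaic (ˈσσ) feet: (ˈku.me:) (ˈpo.bla:) (ˈse:.pru:) (ˈfra.du:).
Foot heads (stressed positions): 1, 3, 5, 7.
End Rule Leftmost: primary stress on the leftmost head = syllable 1.
Secondary stress on 3, 5, 7: ˈku.me:.ˌpo.bla:.ˌse:.pru:.ˌfra.du:.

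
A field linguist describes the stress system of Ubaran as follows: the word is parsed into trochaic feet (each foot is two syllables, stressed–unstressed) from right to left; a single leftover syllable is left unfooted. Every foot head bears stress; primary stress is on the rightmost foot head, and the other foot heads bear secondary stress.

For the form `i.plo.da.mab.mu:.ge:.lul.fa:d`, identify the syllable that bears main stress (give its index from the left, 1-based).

Parse right to left into trochaic (ˈσσ) feet: (ˈi.plo) (ˈda.mab) (ˈmu:.ge:) (ˈlul.fa:d).
Foot heads (stressed positions): 1, 3, 5, 7.
End Rule Rightmost: primary stress on the rightmost head = syllable 7.
Primary stress: syllable 7 → i.plo.da.mab.mu:.ge:.ˈlul.fa:d.

7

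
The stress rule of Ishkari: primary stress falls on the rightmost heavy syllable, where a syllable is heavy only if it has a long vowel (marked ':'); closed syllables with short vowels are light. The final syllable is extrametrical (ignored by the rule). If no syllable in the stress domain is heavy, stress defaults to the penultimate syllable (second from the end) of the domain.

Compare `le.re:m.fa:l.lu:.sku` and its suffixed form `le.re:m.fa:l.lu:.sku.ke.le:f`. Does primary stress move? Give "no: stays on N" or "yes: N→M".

no: stays on 4

Base `le.re:m.fa:l.lu:.sku` (5 syllables):
  The final syllable (5, sku) is extrametrical; the stress domain is syllables 1–4.
  Weights: 1 le L, 2 re:m H, 3 fa:l H, 4 lu: H.
  Heavy syllables in the domain: 2, 3, 4. The rightmost is syllable 4 (lu:).
  → primary stress on syllable 4.
Suffixed `le.re:m.fa:l.lu:.sku.ke.le:f` (7 syllables):
  The final syllable (7, le:f) is extrametrical; the stress domain is syllables 1–6.
  Weights: 1 le L, 2 re:m H, 3 fa:l H, 4 lu: H, 5 sku L, 6 ke L.
  Heavy syllables in the domain: 2, 3, 4. The rightmost is syllable 4 (lu:).
  → primary stress on syllable 4.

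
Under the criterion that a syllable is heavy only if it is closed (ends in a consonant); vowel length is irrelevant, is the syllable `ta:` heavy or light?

light

`ta:`: long vowel, open (no coda). Open (no coda) → light.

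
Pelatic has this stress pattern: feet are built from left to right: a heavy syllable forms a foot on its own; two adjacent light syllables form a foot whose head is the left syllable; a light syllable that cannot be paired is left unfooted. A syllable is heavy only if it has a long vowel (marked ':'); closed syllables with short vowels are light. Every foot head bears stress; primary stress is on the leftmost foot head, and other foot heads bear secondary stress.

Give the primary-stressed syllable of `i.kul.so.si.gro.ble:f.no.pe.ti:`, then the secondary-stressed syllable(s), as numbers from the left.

primary 1, secondary 3, 6, 7, 9

Weights: 1 i L, 2 kul L, 3 so L, 4 si L, 5 gro L, 6 ble:f H, 7 no L, 8 pe L, 9 ti: H.
Parse left to right (heavy = foot alone; LL = one foot; stranded L unfooted): (ˈi.kul) (ˈso.si) gro (ˈble:f) (ˈno.pe) (ˈti:).
Foot heads: 1, 3, 6, 7, 9.
Primary stress on the leftmost head = syllable 1.
Secondary stress on 3, 6, 7, 9: ˈi.kul.ˌso.si.gro.ˌble:f.ˌno.pe.ˌti:.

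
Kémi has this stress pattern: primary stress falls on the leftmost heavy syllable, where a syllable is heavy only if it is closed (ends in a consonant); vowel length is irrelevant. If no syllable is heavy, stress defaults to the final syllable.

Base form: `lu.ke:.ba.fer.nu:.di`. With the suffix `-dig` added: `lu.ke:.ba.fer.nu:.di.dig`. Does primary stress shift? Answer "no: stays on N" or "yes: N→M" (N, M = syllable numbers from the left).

Base `lu.ke:.ba.fer.nu:.di` (6 syllables):
  Weights: 1 lu L, 2 ke: L, 3 ba L, 4 fer H, 5 nu: L, 6 di L.
  Heavy syllables in the domain: 4. The leftmost is syllable 4 (fer).
  → primary stress on syllable 4.
Suffixed `lu.ke:.ba.fer.nu:.di.dig` (7 syllables):
  Weights: 1 lu L, 2 ke: L, 3 ba L, 4 fer H, 5 nu: L, 6 di L, 7 dig H.
  Heavy syllables in the domain: 4, 7. The leftmost is syllable 4 (fer).
  → primary stress on syllable 4.

no: stays on 4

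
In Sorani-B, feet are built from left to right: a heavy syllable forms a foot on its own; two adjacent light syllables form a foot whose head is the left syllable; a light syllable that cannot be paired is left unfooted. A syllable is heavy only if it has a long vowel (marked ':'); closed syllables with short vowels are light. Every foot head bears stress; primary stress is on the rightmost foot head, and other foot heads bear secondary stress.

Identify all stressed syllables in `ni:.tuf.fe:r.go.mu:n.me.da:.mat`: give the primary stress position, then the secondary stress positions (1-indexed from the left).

Weights: 1 ni: H, 2 tuf L, 3 fe:r H, 4 go L, 5 mu:n H, 6 me L, 7 da: H, 8 mat L.
Parse left to right (heavy = foot alone; LL = one foot; stranded L unfooted): (ˈni:) tuf (ˈfe:r) go (ˈmu:n) me (ˈda:) mat.
Foot heads: 1, 3, 5, 7.
Primary stress on the rightmost head = syllable 7.
Secondary stress on 1, 3, 5: ˌni:.tuf.ˌfe:r.go.ˌmu:n.me.ˈda:.mat.

primary 7, secondary 1, 3, 5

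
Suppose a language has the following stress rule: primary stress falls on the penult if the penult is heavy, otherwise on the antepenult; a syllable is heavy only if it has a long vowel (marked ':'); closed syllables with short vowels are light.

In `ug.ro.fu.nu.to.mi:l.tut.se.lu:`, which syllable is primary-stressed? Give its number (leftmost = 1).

Weights: 7 tut L, 8 se L, 9 lu: H.
The penult (syllable 8, se) is light, so stress falls on the antepenult (syllable 7, tut).
Primary stress: syllable 7 → ug.ro.fu.nu.to.mi:l.ˈtut.se.lu:.

7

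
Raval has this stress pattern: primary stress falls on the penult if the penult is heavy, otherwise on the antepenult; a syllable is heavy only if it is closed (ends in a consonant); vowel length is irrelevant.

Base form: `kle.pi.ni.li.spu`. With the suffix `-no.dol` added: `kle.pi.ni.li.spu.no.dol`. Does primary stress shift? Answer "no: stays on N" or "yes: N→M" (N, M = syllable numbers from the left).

yes: 3→5

Base `kle.pi.ni.li.spu` (5 syllables):
  Weights: 3 ni L, 4 li L, 5 spu L.
  The penult (syllable 4, li) is light, so stress falls on the antepenult (syllable 3, ni).
  → primary stress on syllable 3.
Suffixed `kle.pi.ni.li.spu.no.dol` (7 syllables):
  Weights: 5 spu L, 6 no L, 7 dol H.
  The penult (syllable 6, no) is light, so stress falls on the antepenult (syllable 5, spu).
  → primary stress on syllable 5.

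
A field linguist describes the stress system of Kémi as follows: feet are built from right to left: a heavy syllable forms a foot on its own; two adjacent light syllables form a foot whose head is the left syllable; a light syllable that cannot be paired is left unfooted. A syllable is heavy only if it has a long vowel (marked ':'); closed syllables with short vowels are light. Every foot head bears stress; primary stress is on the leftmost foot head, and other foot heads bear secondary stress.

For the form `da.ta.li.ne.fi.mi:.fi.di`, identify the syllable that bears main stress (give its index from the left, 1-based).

2

Weights: 1 da L, 2 ta L, 3 li L, 4 ne L, 5 fi L, 6 mi: H, 7 fi L, 8 di L.
Parse right to left (heavy = foot alone; LL = one foot; stranded L unfooted): da (ˈta.li) (ˈne.fi) (ˈmi:) (ˈfi.di).
Foot heads: 2, 4, 6, 7.
Primary stress on the leftmost head = syllable 2.
Primary stress: syllable 2 → da.ˈta.li.ne.fi.mi:.fi.di.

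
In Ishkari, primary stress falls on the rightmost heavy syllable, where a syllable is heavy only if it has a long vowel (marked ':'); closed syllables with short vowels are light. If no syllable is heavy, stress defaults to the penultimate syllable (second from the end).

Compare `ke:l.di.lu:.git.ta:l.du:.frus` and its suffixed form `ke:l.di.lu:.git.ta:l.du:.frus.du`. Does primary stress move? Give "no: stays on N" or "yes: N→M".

no: stays on 6

Base `ke:l.di.lu:.git.ta:l.du:.frus` (7 syllables):
  Weights: 1 ke:l H, 2 di L, 3 lu: H, 4 git L, 5 ta:l H, 6 du: H, 7 frus L.
  Heavy syllables in the domain: 1, 3, 5, 6. The rightmost is syllable 6 (du:).
  → primary stress on syllable 6.
Suffixed `ke:l.di.lu:.git.ta:l.du:.frus.du` (8 syllables):
  Weights: 1 ke:l H, 2 di L, 3 lu: H, 4 git L, 5 ta:l H, 6 du: H, 7 frus L, 8 du L.
  Heavy syllables in the domain: 1, 3, 5, 6. The rightmost is syllable 6 (du:).
  → primary stress on syllable 6.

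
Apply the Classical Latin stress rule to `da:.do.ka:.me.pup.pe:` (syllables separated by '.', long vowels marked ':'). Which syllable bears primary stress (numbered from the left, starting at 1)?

5

Classical Latin: stress the penult if heavy (long vowel or closed), else the antepenult.
Weights: 4 me L, 5 pup H, 6 pe: H.
The penult (syllable 5, pup) is heavy, so it takes stress.
Stress on syllable 5: da:.do.ka:.me.ˈpup.pe:.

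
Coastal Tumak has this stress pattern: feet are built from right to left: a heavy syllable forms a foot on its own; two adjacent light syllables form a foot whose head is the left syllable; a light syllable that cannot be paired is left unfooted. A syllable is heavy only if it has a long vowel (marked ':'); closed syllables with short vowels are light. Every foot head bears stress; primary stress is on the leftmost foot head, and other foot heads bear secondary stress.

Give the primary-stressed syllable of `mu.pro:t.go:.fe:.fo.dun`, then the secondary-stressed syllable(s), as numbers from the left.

primary 2, secondary 3, 4, 5

Weights: 1 mu L, 2 pro:t H, 3 go: H, 4 fe: H, 5 fo L, 6 dun L.
Parse right to left (heavy = foot alone; LL = one foot; stranded L unfooted): mu (ˈpro:t) (ˈgo:) (ˈfe:) (ˈfo.dun).
Foot heads: 2, 3, 4, 5.
Primary stress on the leftmost head = syllable 2.
Secondary stress on 3, 4, 5: mu.ˈpro:t.ˌgo:.ˌfe:.ˌfo.dun.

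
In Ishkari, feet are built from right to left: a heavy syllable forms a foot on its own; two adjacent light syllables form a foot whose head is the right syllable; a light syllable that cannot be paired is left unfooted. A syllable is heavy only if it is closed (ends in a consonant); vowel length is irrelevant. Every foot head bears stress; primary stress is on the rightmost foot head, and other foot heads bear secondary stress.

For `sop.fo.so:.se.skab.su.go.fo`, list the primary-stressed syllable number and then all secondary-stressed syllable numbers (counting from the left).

primary 8, secondary 1, 4, 5

Weights: 1 sop H, 2 fo L, 3 so: L, 4 se L, 5 skab H, 6 su L, 7 go L, 8 fo L.
Parse right to left (heavy = foot alone; LL = one foot; stranded L unfooted): (ˈsop) fo (so:.ˈse) (ˈskab) su (go.ˈfo).
Foot heads: 1, 4, 5, 8.
Primary stress on the rightmost head = syllable 8.
Secondary stress on 1, 4, 5: ˌsop.fo.so:.ˌse.ˌskab.su.go.ˈfo.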